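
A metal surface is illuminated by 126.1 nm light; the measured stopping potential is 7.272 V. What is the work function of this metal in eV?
2.56 eV

The stopping potential gives the maximum kinetic energy: KE_max = eV_s = 7.272 eV

From Einstein's photoelectric equation: KE_max = hc/λ - φ
Rearranging: φ = hc/λ - KE_max

Calculate photon energy:
E_photon = hc/λ = (6.626×10⁻³⁴ J·s)(3×10⁸ m/s) / (126.1×10⁻⁹ m) = 9.8322 eV

Therefore:
φ = 9.8322 - 7.272 = 2.56 eV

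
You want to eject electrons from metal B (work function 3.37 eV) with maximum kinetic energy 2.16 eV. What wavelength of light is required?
224.20 nm

From Einstein's equation: KE_max = hc/λ - φ

Rearranging for λ:
hc/λ = KE_max + φ
λ = hc/(KE_max + φ)

Required photon energy:
E_photon = KE_max + φ = 2.16 + 3.37 = 5.53 eV

Required wavelength:
λ = hc/E_photon = (6.626×10⁻³⁴)(3×10⁸) / (5.53 × 1.602×10⁻¹⁹)
λ = 224.20 nm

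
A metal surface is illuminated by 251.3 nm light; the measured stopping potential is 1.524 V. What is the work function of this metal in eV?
3.41 eV

The stopping potential gives the maximum kinetic energy: KE_max = eV_s = 1.524 eV

From Einstein's photoelectric equation: KE_max = hc/λ - φ
Rearranging: φ = hc/λ - KE_max

Calculate photon energy:
E_photon = hc/λ = (6.626×10⁻³⁴ J·s)(3×10⁸ m/s) / (251.3×10⁻⁹ m) = 4.9337 eV

Therefore:
φ = 4.9337 - 1.524 = 3.41 eV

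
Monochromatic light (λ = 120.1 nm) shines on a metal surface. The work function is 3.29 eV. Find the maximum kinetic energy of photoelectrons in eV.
7.0334 eV

Using Einstein's photoelectric equation: KE_max = hf - φ = hc/λ - φ

First, calculate the photon energy:
E_photon = hc/λ = (6.626×10⁻³⁴ J·s)(3×10⁸ m/s) / (120.1×10⁻⁹ m)
E_photon = 10.3234 eV

Then, the maximum kinetic energy:
KE_max = E_photon - φ = 10.3234 eV - 3.29 eV = 7.0334 eV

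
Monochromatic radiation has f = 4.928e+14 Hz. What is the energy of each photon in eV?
2.0381 eV

Using E = hf:

E = hf = (6.626×10⁻³⁴ J·s)(4.928e+14 Hz)
E = 2.0381 eV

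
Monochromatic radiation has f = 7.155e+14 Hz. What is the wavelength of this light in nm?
419.00 nm

Using the wave equation: c = fλ

Solving for wavelength:
λ = c/f = (3×10⁸ m/s) / (7.155e+14 Hz)
λ = 419.00 nm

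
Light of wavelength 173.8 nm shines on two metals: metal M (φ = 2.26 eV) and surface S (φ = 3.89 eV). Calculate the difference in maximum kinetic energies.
1.6300 eV

Using KE_max = hc/λ - φ for each metal:

Photon energy: E = hc/λ = 7.1337 eV

For metal M (φ₁ = 2.26 eV):
KE₁ = E - φ₁ = 7.1337 - 2.26 = 4.8737 eV

For surface S (φ₂ = 3.89 eV):
KE₂ = E - φ₂ = 7.1337 - 3.89 = 3.2437 eV

Difference:
ΔKE = KE₁ - KE₂ = 4.8737 - 3.2437 = 1.6300 eV

Note: The difference equals the difference in work functions: 3.89 - 2.26 = 1.63 eV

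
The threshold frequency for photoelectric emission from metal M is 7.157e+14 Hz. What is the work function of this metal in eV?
2.96 eV

At the threshold frequency, photon energy equals work function:
φ = hf₀

Calculating:
φ = (6.626×10⁻³⁴ J·s)(7.157e+14 Hz)
φ = 2.96 eV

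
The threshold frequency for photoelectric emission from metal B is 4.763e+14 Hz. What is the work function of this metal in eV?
1.97 eV

At the threshold frequency, photon energy equals work function:
φ = hf₀

Calculating:
φ = (6.626×10⁻³⁴ J·s)(4.763e+14 Hz)
φ = 1.97 eV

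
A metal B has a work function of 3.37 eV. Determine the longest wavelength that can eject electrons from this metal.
367.91 nm

The threshold wavelength is when the photon energy equals the work function:
hc/λ₀ = φ

Solving for λ₀:
λ₀ = hc/φ = (6.626×10⁻³⁴ J·s)(3×10⁸ m/s) / (3.37 eV × 1.602×10⁻¹⁹ J/eV)
λ₀ = 367.91 nm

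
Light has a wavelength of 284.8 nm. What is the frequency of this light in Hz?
1.0526e+15 Hz

Using the wave equation: c = fλ

Solving for frequency:
f = c/λ = (3×10⁸ m/s) / (284.8×10⁻⁹ m)
f = 1.0526e+15 Hz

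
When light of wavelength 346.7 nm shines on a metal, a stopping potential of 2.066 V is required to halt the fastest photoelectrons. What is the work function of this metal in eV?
1.51 eV

The stopping potential gives the maximum kinetic energy: KE_max = eV_s = 2.066 eV

From Einstein's photoelectric equation: KE_max = hc/λ - φ
Rearranging: φ = hc/λ - KE_max

Calculate photon energy:
E_photon = hc/λ = (6.626×10⁻³⁴ J·s)(3×10⁸ m/s) / (346.7×10⁻⁹ m) = 3.5761 eV

Therefore:
φ = 3.5761 - 2.066 = 1.51 eV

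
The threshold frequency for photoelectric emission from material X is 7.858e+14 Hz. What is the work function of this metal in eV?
3.25 eV

At the threshold frequency, photon energy equals work function:
φ = hf₀

Calculating:
φ = (6.626×10⁻³⁴ J·s)(7.858e+14 Hz)
φ = 3.25 eV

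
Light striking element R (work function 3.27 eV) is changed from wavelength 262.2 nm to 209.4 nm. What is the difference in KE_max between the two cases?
1.1923 eV

Using Einstein's equation: KE_max = hc/λ - φ

For λ₁ = 262.2 nm:
KE₁ = hc/λ₁ - φ = 4.7286 - 3.27 = 1.4586 eV

For λ₂ = 209.4 nm:
KE₂ = hc/λ₂ - φ = 5.9209 - 3.27 = 2.6509 eV

Change in KE:
ΔKE = KE₂ - KE₁ = 2.6509 - 1.4586 = 1.1923 eV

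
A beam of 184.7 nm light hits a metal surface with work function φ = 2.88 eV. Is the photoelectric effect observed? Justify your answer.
Yes

For photoemission, the photon energy must exceed the work function.

Photon energy: E = hc/λ = 6.7127 eV
Work function: φ = 2.88 eV

Since E_photon (6.7127 eV) > φ (2.88 eV), photoemission WILL occur.
The threshold wavelength is λ₀ = hc/φ = 430.5 nm.
Since 184.7 nm < 430.5 nm, the light has sufficient energy.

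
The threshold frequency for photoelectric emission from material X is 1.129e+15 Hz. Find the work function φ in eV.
4.67 eV

At the threshold frequency, photon energy equals work function:
φ = hf₀

Calculating:
φ = (6.626×10⁻³⁴ J·s)(1.129e+15 Hz)
φ = 4.67 eV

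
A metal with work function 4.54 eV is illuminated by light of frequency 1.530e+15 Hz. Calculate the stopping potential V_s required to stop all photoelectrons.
1.7876 V

The stopping potential V_s satisfies: eV_s = KE_max

First, find KE_max using Einstein's equation:
E_photon = hf = (6.626×10⁻³⁴ J·s)(1.530e+15 Hz) = 6.3276 eV
KE_max = E_photon - φ = 6.3276 - 4.54 = 1.7876 eV

Since eV_s = KE_max:
V_s = KE_max/e = 1.7876 V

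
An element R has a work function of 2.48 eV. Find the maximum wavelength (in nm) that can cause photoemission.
499.94 nm

The threshold wavelength is when the photon energy equals the work function:
hc/λ₀ = φ

Solving for λ₀:
λ₀ = hc/φ = (6.626×10⁻³⁴ J·s)(3×10⁸ m/s) / (2.48 eV × 1.602×10⁻¹⁹ J/eV)
λ₀ = 499.94 nm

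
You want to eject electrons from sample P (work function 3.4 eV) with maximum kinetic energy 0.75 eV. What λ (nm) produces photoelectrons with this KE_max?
298.76 nm

From Einstein's equation: KE_max = hc/λ - φ

Rearranging for λ:
hc/λ = KE_max + φ
λ = hc/(KE_max + φ)

Required photon energy:
E_photon = KE_max + φ = 0.75 + 3.4 = 4.15 eV

Required wavelength:
λ = hc/E_photon = (6.626×10⁻³⁴)(3×10⁸) / (4.15 × 1.602×10⁻¹⁹)
λ = 298.76 nm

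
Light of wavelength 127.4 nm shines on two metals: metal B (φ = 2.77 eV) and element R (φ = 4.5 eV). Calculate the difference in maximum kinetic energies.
1.7300 eV

Using KE_max = hc/λ - φ for each metal:

Photon energy: E = hc/λ = 9.7319 eV

For metal B (φ₁ = 2.77 eV):
KE₁ = E - φ₁ = 9.7319 - 2.77 = 6.9619 eV

For element R (φ₂ = 4.5 eV):
KE₂ = E - φ₂ = 9.7319 - 4.5 = 5.2319 eV

Difference:
ΔKE = KE₁ - KE₂ = 6.9619 - 5.2319 = 1.7300 eV

Note: The difference equals the difference in work functions: 4.5 - 2.77 = 1.73 eV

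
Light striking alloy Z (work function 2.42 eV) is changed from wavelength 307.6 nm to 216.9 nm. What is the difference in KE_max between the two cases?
1.6855 eV

Using Einstein's equation: KE_max = hc/λ - φ

For λ₁ = 307.6 nm:
KE₁ = hc/λ₁ - φ = 4.0307 - 2.42 = 1.6107 eV

For λ₂ = 216.9 nm:
KE₂ = hc/λ₂ - φ = 5.7162 - 2.42 = 3.2962 eV

Change in KE:
ΔKE = KE₂ - KE₁ = 3.2962 - 1.6107 = 1.6855 eV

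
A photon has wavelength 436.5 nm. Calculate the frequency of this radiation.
6.8681e+14 Hz

Using the wave equation: c = fλ

Solving for frequency:
f = c/λ = (3×10⁸ m/s) / (436.5×10⁻⁹ m)
f = 6.8681e+14 Hz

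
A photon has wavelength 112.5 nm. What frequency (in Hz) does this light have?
2.6648e+15 Hz

Using the wave equation: c = fλ

Solving for frequency:
f = c/λ = (3×10⁸ m/s) / (112.5×10⁻⁹ m)
f = 2.6648e+15 Hz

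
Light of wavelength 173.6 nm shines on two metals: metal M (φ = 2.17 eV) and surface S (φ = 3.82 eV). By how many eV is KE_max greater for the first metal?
1.6500 eV

Using KE_max = hc/λ - φ for each metal:

Photon energy: E = hc/λ = 7.1419 eV

For metal M (φ₁ = 2.17 eV):
KE₁ = E - φ₁ = 7.1419 - 2.17 = 4.9719 eV

For surface S (φ₂ = 3.82 eV):
KE₂ = E - φ₂ = 7.1419 - 3.82 = 3.3219 eV

Difference:
ΔKE = KE₁ - KE₂ = 4.9719 - 3.3219 = 1.6500 eV

Note: The difference equals the difference in work functions: 3.82 - 2.17 = 1.65 eV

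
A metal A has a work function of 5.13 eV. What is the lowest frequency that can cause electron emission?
1.2404e+15 Hz

The threshold frequency is when the photon energy equals the work function:
hf₀ = φ

Solving for f₀:
f₀ = φ/h = (5.13 eV × 1.602×10⁻¹⁹ J/eV) / (6.626×10⁻³⁴ J·s)
f₀ = 1.2404e+15 Hz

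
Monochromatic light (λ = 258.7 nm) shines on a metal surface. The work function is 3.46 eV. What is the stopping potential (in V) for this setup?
1.3326 V

The stopping potential V_s satisfies: eV_s = KE_max

First, find KE_max using Einstein's equation:
E_photon = hc/λ = 4.7926 eV
KE_max = E_photon - φ = 4.7926 - 3.46 = 1.3326 eV

Since eV_s = KE_max:
V_s = KE_max/e = 1.3326 V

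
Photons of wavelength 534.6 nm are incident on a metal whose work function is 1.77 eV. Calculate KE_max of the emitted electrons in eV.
0.5492 eV

Using Einstein's photoelectric equation: KE_max = hf - φ = hc/λ - φ

First, calculate the photon energy:
E_photon = hc/λ = (6.626×10⁻³⁴ J·s)(3×10⁸ m/s) / (534.6×10⁻⁹ m)
E_photon = 2.3192 eV

Then, the maximum kinetic energy:
KE_max = E_photon - φ = 2.3192 eV - 1.77 eV = 0.5492 eV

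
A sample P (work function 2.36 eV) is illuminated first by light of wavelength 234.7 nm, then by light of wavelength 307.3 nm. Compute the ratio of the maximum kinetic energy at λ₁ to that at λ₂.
1.7453

Using Einstein's equation: KE_max = hc/λ - φ

For λ₁ = 234.7 nm:
E₁ = hc/λ₁ = 5.2827 eV
KE₁ = E₁ - φ = 5.2827 - 2.36 = 2.9227 eV

For λ₂ = 307.3 nm:
E₂ = hc/λ₂ = 4.0346 eV
KE₂ = E₂ - φ = 4.0346 - 2.36 = 1.6746 eV

Ratio: KE₁/KE₂ = 2.9227/1.6746 = 1.7453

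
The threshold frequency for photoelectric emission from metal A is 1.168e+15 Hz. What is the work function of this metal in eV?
4.83 eV

At the threshold frequency, photon energy equals work function:
φ = hf₀

Calculating:
φ = (6.626×10⁻³⁴ J·s)(1.168e+15 Hz)
φ = 4.83 eV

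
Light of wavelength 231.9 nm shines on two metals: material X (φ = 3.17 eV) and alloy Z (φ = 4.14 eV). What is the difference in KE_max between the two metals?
0.9700 eV

Using KE_max = hc/λ - φ for each metal:

Photon energy: E = hc/λ = 5.3465 eV

For material X (φ₁ = 3.17 eV):
KE₁ = E - φ₁ = 5.3465 - 3.17 = 2.1765 eV

For alloy Z (φ₂ = 4.14 eV):
KE₂ = E - φ₂ = 5.3465 - 4.14 = 1.2065 eV

Difference:
ΔKE = KE₁ - KE₂ = 2.1765 - 1.2065 = 0.9700 eV

Note: The difference equals the difference in work functions: 4.14 - 3.17 = 0.97 eV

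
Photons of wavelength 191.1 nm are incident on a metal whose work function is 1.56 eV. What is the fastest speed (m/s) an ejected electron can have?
1.3166e+06 m/s

First, find the maximum kinetic energy:
E_photon = hc/λ = 6.4879 eV
KE_max = E_photon - φ = 6.4879 - 1.56 = 4.9279 eV

Convert to Joules: KE_max = 4.9279 × 1.602×10⁻¹⁹ J = 7.8954e-19 J

Then use KE = ½mv² to find velocity:
v = √(2·KE/m) = √(2 × 7.8954e-19 J / 9.109e-31 kg)
v = 1.3166e+06 m/s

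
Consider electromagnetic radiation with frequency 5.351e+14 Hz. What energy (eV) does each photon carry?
2.2130 eV

Using E = hf:

E = hf = (6.626×10⁻³⁴ J·s)(5.351e+14 Hz)
E = 2.2130 eV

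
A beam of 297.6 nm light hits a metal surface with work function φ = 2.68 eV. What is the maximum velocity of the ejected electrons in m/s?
7.2303e+05 m/s

First, find the maximum kinetic energy:
E_photon = hc/λ = 4.1661 eV
KE_max = E_photon - φ = 4.1661 - 2.68 = 1.4861 eV

Convert to Joules: KE_max = 1.4861 × 1.602×10⁻¹⁹ J = 2.3811e-19 J

Then use KE = ½mv² to find velocity:
v = √(2·KE/m) = √(2 × 2.3811e-19 J / 9.109e-31 kg)
v = 7.2303e+05 m/s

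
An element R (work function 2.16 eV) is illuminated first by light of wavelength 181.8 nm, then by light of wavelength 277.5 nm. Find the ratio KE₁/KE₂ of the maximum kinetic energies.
2.0191

Using Einstein's equation: KE_max = hc/λ - φ

For λ₁ = 181.8 nm:
E₁ = hc/λ₁ = 6.8198 eV
KE₁ = E₁ - φ = 6.8198 - 2.16 = 4.6598 eV

For λ₂ = 277.5 nm:
E₂ = hc/λ₂ = 4.4679 eV
KE₂ = E₂ - φ = 4.4679 - 2.16 = 2.3079 eV

Ratio: KE₁/KE₂ = 4.6598/2.3079 = 2.0191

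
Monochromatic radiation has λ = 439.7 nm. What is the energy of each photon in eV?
2.8197 eV

Using E = hf = hc/λ:

E = hc/λ = (6.626×10⁻³⁴ J·s)(3×10⁸ m/s) / (439.7×10⁻⁹ m)
E = 2.8197 eV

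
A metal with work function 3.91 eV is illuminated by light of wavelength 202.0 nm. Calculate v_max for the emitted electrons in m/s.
8.8525e+05 m/s

First, find the maximum kinetic energy:
E_photon = hc/λ = 6.1378 eV
KE_max = E_photon - φ = 6.1378 - 3.91 = 2.2278 eV

Convert to Joules: KE_max = 2.2278 × 1.602×10⁻¹⁹ J = 3.5694e-19 J

Then use KE = ½mv² to find velocity:
v = √(2·KE/m) = √(2 × 3.5694e-19 J / 9.109e-31 kg)
v = 8.8525e+05 m/s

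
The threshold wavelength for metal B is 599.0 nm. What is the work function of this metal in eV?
2.07 eV

At the threshold wavelength, photon energy equals work function:
φ = hc/λ₀

Calculating:
φ = (6.626×10⁻³⁴ J·s)(3×10⁸ m/s) / (599.0×10⁻⁹ m)
φ = 2.07 eV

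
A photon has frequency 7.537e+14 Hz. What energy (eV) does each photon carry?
3.1171 eV

Using E = hf:

E = hf = (6.626×10⁻³⁴ J·s)(7.537e+14 Hz)
E = 3.1171 eV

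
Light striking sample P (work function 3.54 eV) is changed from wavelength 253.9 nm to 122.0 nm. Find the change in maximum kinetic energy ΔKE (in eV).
5.2794 eV

Using Einstein's equation: KE_max = hc/λ - φ

For λ₁ = 253.9 nm:
KE₁ = hc/λ₁ - φ = 4.8832 - 3.54 = 1.3432 eV

For λ₂ = 122.0 nm:
KE₂ = hc/λ₂ - φ = 10.1626 - 3.54 = 6.6226 eV

Change in KE:
ΔKE = KE₂ - KE₁ = 6.6226 - 1.3432 = 5.2794 eV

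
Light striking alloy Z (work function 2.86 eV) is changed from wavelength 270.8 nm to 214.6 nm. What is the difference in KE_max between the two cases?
1.1990 eV

Using Einstein's equation: KE_max = hc/λ - φ

For λ₁ = 270.8 nm:
KE₁ = hc/λ₁ - φ = 4.5784 - 2.86 = 1.7184 eV

For λ₂ = 214.6 nm:
KE₂ = hc/λ₂ - φ = 5.7775 - 2.86 = 2.9175 eV

Change in KE:
ΔKE = KE₂ - KE₁ = 2.9175 - 1.7184 = 1.1990 eV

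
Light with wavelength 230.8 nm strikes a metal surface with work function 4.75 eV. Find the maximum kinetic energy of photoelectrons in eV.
0.6219 eV

Using Einstein's photoelectric equation: KE_max = hf - φ = hc/λ - φ

First, calculate the photon energy:
E_photon = hc/λ = (6.626×10⁻³⁴ J·s)(3×10⁸ m/s) / (230.8×10⁻⁹ m)
E_photon = 5.3719 eV

Then, the maximum kinetic energy:
KE_max = E_photon - φ = 5.3719 eV - 4.75 eV = 0.6219 eV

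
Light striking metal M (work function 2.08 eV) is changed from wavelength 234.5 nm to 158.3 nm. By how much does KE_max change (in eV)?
2.5451 eV

Using Einstein's equation: KE_max = hc/λ - φ

For λ₁ = 234.5 nm:
KE₁ = hc/λ₁ - φ = 5.2872 - 2.08 = 3.2072 eV

For λ₂ = 158.3 nm:
KE₂ = hc/λ₂ - φ = 7.8322 - 2.08 = 5.7522 eV

Change in KE:
ΔKE = KE₂ - KE₁ = 5.7522 - 3.2072 = 2.5451 eV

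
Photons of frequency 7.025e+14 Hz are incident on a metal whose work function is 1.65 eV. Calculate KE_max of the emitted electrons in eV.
1.2553 eV

Using Einstein's photoelectric equation: KE_max = hf - φ

First, calculate the photon energy:
E_photon = hf = (6.626×10⁻³⁴ J·s)(7.025e+14 Hz)
E_photon = 2.9053 eV

Then, the maximum kinetic energy:
KE_max = E_photon - φ = 2.9053 eV - 1.65 eV = 1.2553 eV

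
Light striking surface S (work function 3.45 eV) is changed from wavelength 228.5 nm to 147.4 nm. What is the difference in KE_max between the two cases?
2.9854 eV

Using Einstein's equation: KE_max = hc/λ - φ

For λ₁ = 228.5 nm:
KE₁ = hc/λ₁ - φ = 5.4260 - 3.45 = 1.9760 eV

For λ₂ = 147.4 nm:
KE₂ = hc/λ₂ - φ = 8.4114 - 3.45 = 4.9614 eV

Change in KE:
ΔKE = KE₂ - KE₁ = 4.9614 - 1.9760 = 2.9854 eV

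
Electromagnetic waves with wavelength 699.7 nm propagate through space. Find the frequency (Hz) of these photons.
4.2846e+14 Hz

Using the wave equation: c = fλ

Solving for frequency:
f = c/λ = (3×10⁸ m/s) / (699.7×10⁻⁹ m)
f = 4.2846e+14 Hz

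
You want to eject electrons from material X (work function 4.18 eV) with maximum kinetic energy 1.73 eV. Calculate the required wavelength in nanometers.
209.79 nm

From Einstein's equation: KE_max = hc/λ - φ

Rearranging for λ:
hc/λ = KE_max + φ
λ = hc/(KE_max + φ)

Required photon energy:
E_photon = KE_max + φ = 1.73 + 4.18 = 5.91 eV

Required wavelength:
λ = hc/E_photon = (6.626×10⁻³⁴)(3×10⁸) / (5.91 × 1.602×10⁻¹⁹)
λ = 209.79 nm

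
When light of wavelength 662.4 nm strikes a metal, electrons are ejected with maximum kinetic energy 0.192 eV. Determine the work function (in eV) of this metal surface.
1.68 eV

From Einstein's photoelectric equation: KE_max = hf - φ = hc/λ - φ

Rearranging for φ:
φ = hc/λ - KE_max

Calculate photon energy:
E_photon = hc/λ = 1.8717 eV

Therefore:
φ = 1.8717 - 0.192 = 1.68 eV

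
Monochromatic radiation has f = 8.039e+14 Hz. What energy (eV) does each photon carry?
3.3247 eV

Using E = hf:

E = hf = (6.626×10⁻³⁴ J·s)(8.039e+14 Hz)
E = 3.3247 eV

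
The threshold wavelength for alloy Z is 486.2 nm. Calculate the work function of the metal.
2.55 eV

At the threshold wavelength, photon energy equals work function:
φ = hc/λ₀

Calculating:
φ = (6.626×10⁻³⁴ J·s)(3×10⁸ m/s) / (486.2×10⁻⁹ m)
φ = 2.55 eV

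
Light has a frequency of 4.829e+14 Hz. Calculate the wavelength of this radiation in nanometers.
620.82 nm

Using the wave equation: c = fλ

Solving for wavelength:
λ = c/f = (3×10⁸ m/s) / (4.829e+14 Hz)
λ = 620.82 nm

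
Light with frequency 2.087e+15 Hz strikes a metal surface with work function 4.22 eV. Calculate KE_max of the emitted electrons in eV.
4.4111 eV

Using Einstein's photoelectric equation: KE_max = hf - φ

First, calculate the photon energy:
E_photon = hf = (6.626×10⁻³⁴ J·s)(2.087e+15 Hz)
E_photon = 8.6311 eV

Then, the maximum kinetic energy:
KE_max = E_photon - φ = 8.6311 eV - 4.22 eV = 4.4111 eV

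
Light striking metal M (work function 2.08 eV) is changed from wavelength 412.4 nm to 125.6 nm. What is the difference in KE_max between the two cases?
6.8649 eV

Using Einstein's equation: KE_max = hc/λ - φ

For λ₁ = 412.4 nm:
KE₁ = hc/λ₁ - φ = 3.0064 - 2.08 = 0.9264 eV

For λ₂ = 125.6 nm:
KE₂ = hc/λ₂ - φ = 9.8714 - 2.08 = 7.7914 eV

Change in KE:
ΔKE = KE₂ - KE₁ = 7.7914 - 0.9264 = 6.8649 eV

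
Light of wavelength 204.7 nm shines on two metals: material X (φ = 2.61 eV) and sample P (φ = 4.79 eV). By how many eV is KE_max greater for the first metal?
2.1800 eV

Using KE_max = hc/λ - φ for each metal:

Photon energy: E = hc/λ = 6.0569 eV

For material X (φ₁ = 2.61 eV):
KE₁ = E - φ₁ = 6.0569 - 2.61 = 3.4469 eV

For sample P (φ₂ = 4.79 eV):
KE₂ = E - φ₂ = 6.0569 - 4.79 = 1.2669 eV

Difference:
ΔKE = KE₁ - KE₂ = 3.4469 - 1.2669 = 2.1800 eV

Note: The difference equals the difference in work functions: 4.79 - 2.61 = 2.18 eV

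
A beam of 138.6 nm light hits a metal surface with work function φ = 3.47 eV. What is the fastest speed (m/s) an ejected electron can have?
1.3878e+06 m/s

First, find the maximum kinetic energy:
E_photon = hc/λ = 8.9455 eV
KE_max = E_photon - φ = 8.9455 - 3.47 = 5.4755 eV

Convert to Joules: KE_max = 5.4755 × 1.602×10⁻¹⁹ J = 8.7727e-19 J

Then use KE = ½mv² to find velocity:
v = √(2·KE/m) = √(2 × 8.7727e-19 J / 9.109e-31 kg)
v = 1.3878e+06 m/s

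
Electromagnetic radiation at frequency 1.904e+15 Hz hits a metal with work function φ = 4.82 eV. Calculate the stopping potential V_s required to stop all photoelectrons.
3.0543 V

The stopping potential V_s satisfies: eV_s = KE_max

First, find KE_max using Einstein's equation:
E_photon = hf = (6.626×10⁻³⁴ J·s)(1.904e+15 Hz) = 7.8743 eV
KE_max = E_photon - φ = 7.8743 - 4.82 = 3.0543 eV

Since eV_s = KE_max:
V_s = KE_max/e = 3.0543 V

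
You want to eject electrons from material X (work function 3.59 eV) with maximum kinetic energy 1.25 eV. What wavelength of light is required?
256.17 nm

From Einstein's equation: KE_max = hc/λ - φ

Rearranging for λ:
hc/λ = KE_max + φ
λ = hc/(KE_max + φ)

Required photon energy:
E_photon = KE_max + φ = 1.25 + 3.59 = 4.84 eV

Required wavelength:
λ = hc/E_photon = (6.626×10⁻³⁴)(3×10⁸) / (4.84 × 1.602×10⁻¹⁹)
λ = 256.17 nm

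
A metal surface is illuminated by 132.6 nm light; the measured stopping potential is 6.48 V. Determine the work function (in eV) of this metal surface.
2.87 eV

The stopping potential gives the maximum kinetic energy: KE_max = eV_s = 6.48 eV

From Einstein's photoelectric equation: KE_max = hc/λ - φ
Rearranging: φ = hc/λ - KE_max

Calculate photon energy:
E_photon = hc/λ = (6.626×10⁻³⁴ J·s)(3×10⁸ m/s) / (132.6×10⁻⁹ m) = 9.3502 eV

Therefore:
φ = 9.3502 - 6.48 = 2.87 eV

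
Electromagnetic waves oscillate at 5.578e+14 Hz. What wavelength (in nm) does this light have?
537.46 nm

Using the wave equation: c = fλ

Solving for wavelength:
λ = c/f = (3×10⁸ m/s) / (5.578e+14 Hz)
λ = 537.46 nm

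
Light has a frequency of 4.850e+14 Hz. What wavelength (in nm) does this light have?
618.13 nm

Using the wave equation: c = fλ

Solving for wavelength:
λ = c/f = (3×10⁸ m/s) / (4.850e+14 Hz)
λ = 618.13 nm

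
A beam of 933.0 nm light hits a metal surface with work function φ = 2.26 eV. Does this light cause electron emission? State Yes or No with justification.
No

For photoemission, the photon energy must exceed the work function.

Photon energy: E = hc/λ = 1.3289 eV
Work function: φ = 2.26 eV

Since E_photon (1.3289 eV) < φ (2.26 eV), photoemission will NOT occur.
The threshold wavelength is λ₀ = hc/φ = 548.6 nm.
Since 933.0 nm > 548.6 nm, the photons lack sufficient energy.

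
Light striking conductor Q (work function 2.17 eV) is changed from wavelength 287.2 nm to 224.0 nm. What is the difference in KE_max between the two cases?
1.2180 eV

Using Einstein's equation: KE_max = hc/λ - φ

For λ₁ = 287.2 nm:
KE₁ = hc/λ₁ - φ = 4.3170 - 2.17 = 2.1470 eV

For λ₂ = 224.0 nm:
KE₂ = hc/λ₂ - φ = 5.5350 - 2.17 = 3.3650 eV

Change in KE:
ΔKE = KE₂ - KE₁ = 3.3650 - 2.1470 = 1.2180 eV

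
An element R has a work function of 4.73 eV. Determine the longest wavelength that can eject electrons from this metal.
262.12 nm

The threshold wavelength is when the photon energy equals the work function:
hc/λ₀ = φ

Solving for λ₀:
λ₀ = hc/φ = (6.626×10⁻³⁴ J·s)(3×10⁸ m/s) / (4.73 eV × 1.602×10⁻¹⁹ J/eV)
λ₀ = 262.12 nm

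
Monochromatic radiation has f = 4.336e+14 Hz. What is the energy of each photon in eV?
1.7932 eV

Using E = hf:

E = hf = (6.626×10⁻³⁴ J·s)(4.336e+14 Hz)
E = 1.7932 eV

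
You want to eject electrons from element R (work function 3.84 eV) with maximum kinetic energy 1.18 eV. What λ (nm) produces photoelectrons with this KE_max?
246.98 nm

From Einstein's equation: KE_max = hc/λ - φ

Rearranging for λ:
hc/λ = KE_max + φ
λ = hc/(KE_max + φ)

Required photon energy:
E_photon = KE_max + φ = 1.18 + 3.84 = 5.02 eV

Required wavelength:
λ = hc/E_photon = (6.626×10⁻³⁴)(3×10⁸) / (5.02 × 1.602×10⁻¹⁹)
λ = 246.98 nm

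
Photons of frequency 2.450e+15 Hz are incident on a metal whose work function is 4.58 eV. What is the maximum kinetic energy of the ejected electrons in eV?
5.5524 eV

Using Einstein's photoelectric equation: KE_max = hf - φ

First, calculate the photon energy:
E_photon = hf = (6.626×10⁻³⁴ J·s)(2.450e+15 Hz)
E_photon = 10.1324 eV

Then, the maximum kinetic energy:
KE_max = E_photon - φ = 10.1324 eV - 4.58 eV = 5.5524 eV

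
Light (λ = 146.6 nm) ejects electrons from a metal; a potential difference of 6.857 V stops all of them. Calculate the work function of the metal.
1.60 eV

The stopping potential gives the maximum kinetic energy: KE_max = eV_s = 6.857 eV

From Einstein's photoelectric equation: KE_max = hc/λ - φ
Rearranging: φ = hc/λ - KE_max

Calculate photon energy:
E_photon = hc/λ = (6.626×10⁻³⁴ J·s)(3×10⁸ m/s) / (146.6×10⁻⁹ m) = 8.4573 eV

Therefore:
φ = 8.4573 - 6.857 = 1.60 eV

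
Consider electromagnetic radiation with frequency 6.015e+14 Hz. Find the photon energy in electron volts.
2.4876 eV

Using E = hf:

E = hf = (6.626×10⁻³⁴ J·s)(6.015e+14 Hz)
E = 2.4876 eV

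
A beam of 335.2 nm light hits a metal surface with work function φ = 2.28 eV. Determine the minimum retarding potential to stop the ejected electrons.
1.4188 V

The stopping potential V_s satisfies: eV_s = KE_max

First, find KE_max using Einstein's equation:
E_photon = hc/λ = 3.6988 eV
KE_max = E_photon - φ = 3.6988 - 2.28 = 1.4188 eV

Since eV_s = KE_max:
V_s = KE_max/e = 1.4188 V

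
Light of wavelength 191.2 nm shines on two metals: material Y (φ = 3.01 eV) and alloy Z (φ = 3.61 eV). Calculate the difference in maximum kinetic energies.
0.6000 eV

Using KE_max = hc/λ - φ for each metal:

Photon energy: E = hc/λ = 6.4845 eV

For material Y (φ₁ = 3.01 eV):
KE₁ = E - φ₁ = 6.4845 - 3.01 = 3.4745 eV

For alloy Z (φ₂ = 3.61 eV):
KE₂ = E - φ₂ = 6.4845 - 3.61 = 2.8745 eV

Difference:
ΔKE = KE₁ - KE₂ = 3.4745 - 2.8745 = 0.6000 eV

Note: The difference equals the difference in work functions: 3.61 - 3.01 = 0.60 eV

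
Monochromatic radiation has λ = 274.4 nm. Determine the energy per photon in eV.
4.5184 eV

Using E = hf = hc/λ:

E = hc/λ = (6.626×10⁻³⁴ J·s)(3×10⁸ m/s) / (274.4×10⁻⁹ m)
E = 4.5184 eV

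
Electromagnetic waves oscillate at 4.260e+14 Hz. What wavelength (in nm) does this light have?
703.74 nm

Using the wave equation: c = fλ

Solving for wavelength:
λ = c/f = (3×10⁸ m/s) / (4.260e+14 Hz)
λ = 703.74 nm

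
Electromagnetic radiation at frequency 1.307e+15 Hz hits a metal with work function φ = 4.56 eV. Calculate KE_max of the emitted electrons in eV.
0.8453 eV

Using Einstein's photoelectric equation: KE_max = hf - φ

First, calculate the photon energy:
E_photon = hf = (6.626×10⁻³⁴ J·s)(1.307e+15 Hz)
E_photon = 5.4053 eV

Then, the maximum kinetic energy:
KE_max = E_photon - φ = 5.4053 eV - 4.56 eV = 0.8453 eV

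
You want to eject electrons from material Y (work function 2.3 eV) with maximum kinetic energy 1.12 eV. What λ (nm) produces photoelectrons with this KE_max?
362.53 nm

From Einstein's equation: KE_max = hc/λ - φ

Rearranging for λ:
hc/λ = KE_max + φ
λ = hc/(KE_max + φ)

Required photon energy:
E_photon = KE_max + φ = 1.12 + 2.3 = 3.42 eV

Required wavelength:
λ = hc/E_photon = (6.626×10⁻³⁴)(3×10⁸) / (3.42 × 1.602×10⁻¹⁹)
λ = 362.53 nm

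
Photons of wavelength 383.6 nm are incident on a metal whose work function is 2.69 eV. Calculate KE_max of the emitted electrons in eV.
0.5421 eV

Using Einstein's photoelectric equation: KE_max = hf - φ = hc/λ - φ

First, calculate the photon energy:
E_photon = hc/λ = (6.626×10⁻³⁴ J·s)(3×10⁸ m/s) / (383.6×10⁻⁹ m)
E_photon = 3.2321 eV

Then, the maximum kinetic energy:
KE_max = E_photon - φ = 3.2321 eV - 2.69 eV = 0.5421 eV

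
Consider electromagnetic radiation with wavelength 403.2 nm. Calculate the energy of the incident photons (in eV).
3.0750 eV

Using E = hf = hc/λ:

E = hc/λ = (6.626×10⁻³⁴ J·s)(3×10⁸ m/s) / (403.2×10⁻⁹ m)
E = 3.0750 eV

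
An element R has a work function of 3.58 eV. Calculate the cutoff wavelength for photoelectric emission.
346.32 nm

The threshold wavelength is when the photon energy equals the work function:
hc/λ₀ = φ

Solving for λ₀:
λ₀ = hc/φ = (6.626×10⁻³⁴ J·s)(3×10⁸ m/s) / (3.58 eV × 1.602×10⁻¹⁹ J/eV)
λ₀ = 346.32 nm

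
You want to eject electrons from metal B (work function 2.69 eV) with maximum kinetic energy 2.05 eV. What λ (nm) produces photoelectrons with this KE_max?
261.57 nm

From Einstein's equation: KE_max = hc/λ - φ

Rearranging for λ:
hc/λ = KE_max + φ
λ = hc/(KE_max + φ)

Required photon energy:
E_photon = KE_max + φ = 2.05 + 2.69 = 4.74 eV

Required wavelength:
λ = hc/E_photon = (6.626×10⁻³⁴)(3×10⁸) / (4.74 × 1.602×10⁻¹⁹)
λ = 261.57 nm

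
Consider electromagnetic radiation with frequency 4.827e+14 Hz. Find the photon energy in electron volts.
1.9963 eV

Using E = hf:

E = hf = (6.626×10⁻³⁴ J·s)(4.827e+14 Hz)
E = 1.9963 eV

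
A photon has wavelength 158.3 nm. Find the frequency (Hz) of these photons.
1.8938e+15 Hz

Using the wave equation: c = fλ

Solving for frequency:
f = c/λ = (3×10⁸ m/s) / (158.3×10⁻⁹ m)
f = 1.8938e+15 Hz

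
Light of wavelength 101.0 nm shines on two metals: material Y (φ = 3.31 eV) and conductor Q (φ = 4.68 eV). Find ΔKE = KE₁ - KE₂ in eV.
1.3700 eV

Using KE_max = hc/λ - φ for each metal:

Photon energy: E = hc/λ = 12.2757 eV

For material Y (φ₁ = 3.31 eV):
KE₁ = E - φ₁ = 12.2757 - 3.31 = 8.9657 eV

For conductor Q (φ₂ = 4.68 eV):
KE₂ = E - φ₂ = 12.2757 - 4.68 = 7.5957 eV

Difference:
ΔKE = KE₁ - KE₂ = 8.9657 - 7.5957 = 1.3700 eV

Note: The difference equals the difference in work functions: 4.68 - 3.31 = 1.37 eV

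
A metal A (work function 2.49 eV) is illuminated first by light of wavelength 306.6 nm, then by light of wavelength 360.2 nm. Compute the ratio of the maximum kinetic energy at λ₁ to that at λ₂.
1.6320

Using Einstein's equation: KE_max = hc/λ - φ

For λ₁ = 306.6 nm:
E₁ = hc/λ₁ = 4.0438 eV
KE₁ = E₁ - φ = 4.0438 - 2.49 = 1.5538 eV

For λ₂ = 360.2 nm:
E₂ = hc/λ₂ = 3.4421 eV
KE₂ = E₂ - φ = 3.4421 - 2.49 = 0.9521 eV

Ratio: KE₁/KE₂ = 1.5538/0.9521 = 1.6320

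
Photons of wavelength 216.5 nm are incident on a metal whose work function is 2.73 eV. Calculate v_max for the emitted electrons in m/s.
1.0267e+06 m/s

First, find the maximum kinetic energy:
E_photon = hc/λ = 5.7268 eV
KE_max = E_photon - φ = 5.7268 - 2.73 = 2.9968 eV

Convert to Joules: KE_max = 2.9968 × 1.602×10⁻¹⁹ J = 4.8013e-19 J

Then use KE = ½mv² to find velocity:
v = √(2·KE/m) = √(2 × 4.8013e-19 J / 9.109e-31 kg)
v = 1.0267e+06 m/s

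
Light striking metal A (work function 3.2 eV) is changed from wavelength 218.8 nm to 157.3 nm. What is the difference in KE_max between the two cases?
2.2155 eV

Using Einstein's equation: KE_max = hc/λ - φ

For λ₁ = 218.8 nm:
KE₁ = hc/λ₁ - φ = 5.6666 - 3.2 = 2.4666 eV

For λ₂ = 157.3 nm:
KE₂ = hc/λ₂ - φ = 7.8820 - 3.2 = 4.6820 eV

Change in KE:
ΔKE = KE₂ - KE₁ = 4.6820 - 2.4666 = 2.2155 eV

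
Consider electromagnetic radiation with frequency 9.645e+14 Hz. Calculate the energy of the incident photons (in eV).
3.9889 eV

Using E = hf:

E = hf = (6.626×10⁻³⁴ J·s)(9.645e+14 Hz)
E = 3.9889 eV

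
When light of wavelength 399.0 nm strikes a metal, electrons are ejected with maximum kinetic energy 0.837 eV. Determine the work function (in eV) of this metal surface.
2.27 eV

From Einstein's photoelectric equation: KE_max = hf - φ = hc/λ - φ

Rearranging for φ:
φ = hc/λ - KE_max

Calculate photon energy:
E_photon = hc/λ = 3.1074 eV

Therefore:
φ = 3.1074 - 0.837 = 2.27 eV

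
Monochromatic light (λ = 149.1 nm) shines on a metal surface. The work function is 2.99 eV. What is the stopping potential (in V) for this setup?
5.3255 V

The stopping potential V_s satisfies: eV_s = KE_max

First, find KE_max using Einstein's equation:
E_photon = hc/λ = 8.3155 eV
KE_max = E_photon - φ = 8.3155 - 2.99 = 5.3255 eV

Since eV_s = KE_max:
V_s = KE_max/e = 5.3255 V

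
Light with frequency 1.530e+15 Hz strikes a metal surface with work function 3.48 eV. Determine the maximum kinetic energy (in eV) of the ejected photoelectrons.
2.8476 eV

Using Einstein's photoelectric equation: KE_max = hf - φ

First, calculate the photon energy:
E_photon = hf = (6.626×10⁻³⁴ J·s)(1.530e+15 Hz)
E_photon = 6.3276 eV

Then, the maximum kinetic energy:
KE_max = E_photon - φ = 6.3276 eV - 3.48 eV = 2.8476 eV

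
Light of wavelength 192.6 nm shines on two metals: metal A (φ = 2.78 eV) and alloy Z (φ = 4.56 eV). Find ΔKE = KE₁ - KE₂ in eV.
1.7800 eV

Using KE_max = hc/λ - φ for each metal:

Photon energy: E = hc/λ = 6.4374 eV

For metal A (φ₁ = 2.78 eV):
KE₁ = E - φ₁ = 6.4374 - 2.78 = 3.6574 eV

For alloy Z (φ₂ = 4.56 eV):
KE₂ = E - φ₂ = 6.4374 - 4.56 = 1.8774 eV

Difference:
ΔKE = KE₁ - KE₂ = 3.6574 - 1.8774 = 1.7800 eV

Note: The difference equals the difference in work functions: 4.56 - 2.78 = 1.78 eV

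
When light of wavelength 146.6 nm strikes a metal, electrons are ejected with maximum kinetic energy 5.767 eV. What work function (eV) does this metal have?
2.69 eV

From Einstein's photoelectric equation: KE_max = hf - φ = hc/λ - φ

Rearranging for φ:
φ = hc/λ - KE_max

Calculate photon energy:
E_photon = hc/λ = 8.4573 eV

Therefore:
φ = 8.4573 - 5.767 = 2.69 eV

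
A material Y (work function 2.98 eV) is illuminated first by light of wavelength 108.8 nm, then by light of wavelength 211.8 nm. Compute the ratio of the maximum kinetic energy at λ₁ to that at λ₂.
2.9284

Using Einstein's equation: KE_max = hc/λ - φ

For λ₁ = 108.8 nm:
E₁ = hc/λ₁ = 11.3956 eV
KE₁ = E₁ - φ = 11.3956 - 2.98 = 8.4156 eV

For λ₂ = 211.8 nm:
E₂ = hc/λ₂ = 5.8538 eV
KE₂ = E₂ - φ = 5.8538 - 2.98 = 2.8738 eV

Ratio: KE₁/KE₂ = 8.4156/2.8738 = 2.9284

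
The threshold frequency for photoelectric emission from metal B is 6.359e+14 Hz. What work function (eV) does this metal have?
2.63 eV

At the threshold frequency, photon energy equals work function:
φ = hf₀

Calculating:
φ = (6.626×10⁻³⁴ J·s)(6.359e+14 Hz)
φ = 2.63 eV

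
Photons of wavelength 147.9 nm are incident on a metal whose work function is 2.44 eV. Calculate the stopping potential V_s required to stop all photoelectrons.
5.9430 V

The stopping potential V_s satisfies: eV_s = KE_max

First, find KE_max using Einstein's equation:
E_photon = hc/λ = 8.3830 eV
KE_max = E_photon - φ = 8.3830 - 2.44 = 5.9430 eV

Since eV_s = KE_max:
V_s = KE_max/e = 5.9430 V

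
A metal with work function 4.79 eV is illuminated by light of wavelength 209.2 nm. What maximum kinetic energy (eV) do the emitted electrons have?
1.1366 eV

Using Einstein's photoelectric equation: KE_max = hf - φ = hc/λ - φ

First, calculate the photon energy:
E_photon = hc/λ = (6.626×10⁻³⁴ J·s)(3×10⁸ m/s) / (209.2×10⁻⁹ m)
E_photon = 5.9266 eV

Then, the maximum kinetic energy:
KE_max = E_photon - φ = 5.9266 eV - 4.79 eV = 1.1366 eV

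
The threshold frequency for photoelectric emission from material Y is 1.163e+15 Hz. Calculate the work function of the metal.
4.81 eV

At the threshold frequency, photon energy equals work function:
φ = hf₀

Calculating:
φ = (6.626×10⁻³⁴ J·s)(1.163e+15 Hz)
φ = 4.81 eV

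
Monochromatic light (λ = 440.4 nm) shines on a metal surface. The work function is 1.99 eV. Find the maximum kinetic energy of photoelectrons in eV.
0.8253 eV

Using Einstein's photoelectric equation: KE_max = hf - φ = hc/λ - φ

First, calculate the photon energy:
E_photon = hc/λ = (6.626×10⁻³⁴ J·s)(3×10⁸ m/s) / (440.4×10⁻⁹ m)
E_photon = 2.8153 eV

Then, the maximum kinetic energy:
KE_max = E_photon - φ = 2.8153 eV - 1.99 eV = 0.8253 eV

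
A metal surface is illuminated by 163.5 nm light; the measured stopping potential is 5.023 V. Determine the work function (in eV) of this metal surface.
2.56 eV

The stopping potential gives the maximum kinetic energy: KE_max = eV_s = 5.023 eV

From Einstein's photoelectric equation: KE_max = hc/λ - φ
Rearranging: φ = hc/λ - KE_max

Calculate photon energy:
E_photon = hc/λ = (6.626×10⁻³⁴ J·s)(3×10⁸ m/s) / (163.5×10⁻⁹ m) = 7.5831 eV

Therefore:
φ = 7.5831 - 5.023 = 2.56 eV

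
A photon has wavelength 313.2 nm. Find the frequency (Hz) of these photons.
9.5719e+14 Hz

Using the wave equation: c = fλ

Solving for frequency:
f = c/λ = (3×10⁸ m/s) / (313.2×10⁻⁹ m)
f = 9.5719e+14 Hz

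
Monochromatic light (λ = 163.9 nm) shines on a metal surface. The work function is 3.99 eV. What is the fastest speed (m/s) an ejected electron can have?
1.1213e+06 m/s

First, find the maximum kinetic energy:
E_photon = hc/λ = 7.5646 eV
KE_max = E_photon - φ = 7.5646 - 3.99 = 3.5746 eV

Convert to Joules: KE_max = 3.5746 × 1.602×10⁻¹⁹ J = 5.7272e-19 J

Then use KE = ½mv² to find velocity:
v = √(2·KE/m) = √(2 × 5.7272e-19 J / 9.109e-31 kg)
v = 1.1213e+06 m/s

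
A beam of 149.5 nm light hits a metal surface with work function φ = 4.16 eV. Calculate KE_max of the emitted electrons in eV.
4.1333 eV

Using Einstein's photoelectric equation: KE_max = hf - φ = hc/λ - φ

First, calculate the photon energy:
E_photon = hc/λ = (6.626×10⁻³⁴ J·s)(3×10⁸ m/s) / (149.5×10⁻⁹ m)
E_photon = 8.2933 eV

Then, the maximum kinetic energy:
KE_max = E_photon - φ = 8.2933 eV - 4.16 eV = 4.1333 eV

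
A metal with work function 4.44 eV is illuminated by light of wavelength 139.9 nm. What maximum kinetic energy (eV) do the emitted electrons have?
4.4223 eV

Using Einstein's photoelectric equation: KE_max = hf - φ = hc/λ - φ

First, calculate the photon energy:
E_photon = hc/λ = (6.626×10⁻³⁴ J·s)(3×10⁸ m/s) / (139.9×10⁻⁹ m)
E_photon = 8.8623 eV

Then, the maximum kinetic energy:
KE_max = E_photon - φ = 8.8623 eV - 4.44 eV = 4.4223 eV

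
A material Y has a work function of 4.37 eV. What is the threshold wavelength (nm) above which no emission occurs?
283.72 nm

The threshold wavelength is when the photon energy equals the work function:
hc/λ₀ = φ

Solving for λ₀:
λ₀ = hc/φ = (6.626×10⁻³⁴ J·s)(3×10⁸ m/s) / (4.37 eV × 1.602×10⁻¹⁹ J/eV)
λ₀ = 283.72 nm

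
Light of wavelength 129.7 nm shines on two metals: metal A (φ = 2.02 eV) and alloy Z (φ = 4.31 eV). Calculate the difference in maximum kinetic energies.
2.2900 eV

Using KE_max = hc/λ - φ for each metal:

Photon energy: E = hc/λ = 9.5593 eV

For metal A (φ₁ = 2.02 eV):
KE₁ = E - φ₁ = 9.5593 - 2.02 = 7.5393 eV

For alloy Z (φ₂ = 4.31 eV):
KE₂ = E - φ₂ = 9.5593 - 4.31 = 5.2493 eV

Difference:
ΔKE = KE₁ - KE₂ = 7.5393 - 5.2493 = 2.2900 eV

Note: The difference equals the difference in work functions: 4.31 - 2.02 = 2.29 eV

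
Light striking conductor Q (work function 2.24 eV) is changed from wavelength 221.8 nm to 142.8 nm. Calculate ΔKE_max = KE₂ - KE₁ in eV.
3.0925 eV

Using Einstein's equation: KE_max = hc/λ - φ

For λ₁ = 221.8 nm:
KE₁ = hc/λ₁ - φ = 5.5899 - 2.24 = 3.3499 eV

For λ₂ = 142.8 nm:
KE₂ = hc/λ₂ - φ = 8.6824 - 2.24 = 6.4424 eV

Change in KE:
ΔKE = KE₂ - KE₁ = 6.4424 - 3.3499 = 3.0925 eV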